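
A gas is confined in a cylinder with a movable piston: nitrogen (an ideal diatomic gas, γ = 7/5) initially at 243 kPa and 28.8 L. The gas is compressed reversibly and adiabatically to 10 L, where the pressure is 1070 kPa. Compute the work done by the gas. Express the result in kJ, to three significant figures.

Adiabatic: W = (P₁V₁ − P₂V₂)/(γ − 1) with γ = 7/5.
P₁V₁ = 6998 J, P₂V₂ = 10700 J.
W = (6998 − 10700) / 0.4 = -9254 J.

W ≈ -9.25 kJ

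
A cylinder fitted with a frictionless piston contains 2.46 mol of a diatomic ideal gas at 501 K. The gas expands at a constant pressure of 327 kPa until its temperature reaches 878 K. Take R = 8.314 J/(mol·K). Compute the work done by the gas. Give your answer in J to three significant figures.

W ≈ 7710 J

Isobaric: W = P ΔV = nR ΔT.
W = (2.46)(8.314)(878 − 501) = 7711 J.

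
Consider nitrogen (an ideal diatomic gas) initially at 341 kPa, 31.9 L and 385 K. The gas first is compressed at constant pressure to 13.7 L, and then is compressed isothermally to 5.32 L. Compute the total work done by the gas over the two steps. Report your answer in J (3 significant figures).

Step 1 (isobaric): W = PΔV = (341 kPa)(13.7 − 31.9 L) = -6206 J.
After step 1: P = 341 kPa, V = 13.7 L, T = 165.3 K.
Step 2 (isothermal): W = P₁V₁ ln(V₂/V₁) = (4672) ln(5.32/13.7) = -4419 J.
W_total = -6206 − 4419 = -10625 J.

W_total ≈ -10600 J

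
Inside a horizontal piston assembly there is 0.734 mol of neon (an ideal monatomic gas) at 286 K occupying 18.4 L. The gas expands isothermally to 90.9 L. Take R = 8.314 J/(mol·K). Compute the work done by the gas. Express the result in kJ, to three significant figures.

W ≈ 2.79 kJ

Isothermal: W = nRT ln(V₂/V₁).
W = (0.734)(8.314)(286) × ln(90.9/18.4)
  = 1745 × 1.597
W_by_gas = 2788 J.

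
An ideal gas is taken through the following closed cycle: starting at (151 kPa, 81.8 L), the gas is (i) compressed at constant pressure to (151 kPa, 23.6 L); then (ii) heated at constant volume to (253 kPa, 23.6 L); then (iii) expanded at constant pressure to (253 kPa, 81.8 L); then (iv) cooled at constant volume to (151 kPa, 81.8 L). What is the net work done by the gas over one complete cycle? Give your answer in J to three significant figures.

W_net ≈ 5940 J

Constant-volume legs do no work.
W(i) = (151)(23.6 − 81.8) = -8788 J; W(iii) = (253)(81.8 − 23.6) = 14725 J.
W_net = -8788 + 14725 = 5936 J (the clockwise enclosed area).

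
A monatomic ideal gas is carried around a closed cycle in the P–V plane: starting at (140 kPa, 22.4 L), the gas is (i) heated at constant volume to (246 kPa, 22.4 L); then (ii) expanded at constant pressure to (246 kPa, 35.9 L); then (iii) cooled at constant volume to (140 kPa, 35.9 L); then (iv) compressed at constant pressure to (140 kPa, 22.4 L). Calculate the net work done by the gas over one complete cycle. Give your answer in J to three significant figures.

W_net ≈ 1430 J

Constant-volume legs do no work.
W(ii) = (246)(35.9 − 22.4) = 3321 J; W(iv) = (140)(22.4 − 35.9) = -1890 J.
W_net = 3321 − 1890 = 1431 J (the clockwise enclosed area).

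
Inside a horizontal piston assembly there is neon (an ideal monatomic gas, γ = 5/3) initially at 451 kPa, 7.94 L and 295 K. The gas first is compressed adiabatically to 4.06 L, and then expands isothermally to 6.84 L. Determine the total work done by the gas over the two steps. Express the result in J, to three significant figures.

Step 1 (adiabatic): W = (P₁V₁ − P₂V₂)/(γ−1) = (3581 − 5600)/0.667 = -3029 J.
After step 1: P = 1379 kPa, V = 4.06 L, T = 461.3 K.
Step 2 (isothermal): W = P₁V₁ ln(V₂/V₁) = (5600) ln(6.84/4.06) = 2921 J.
W_total = -3029 + 2921 = -107.7 J.

W_total ≈ -108 J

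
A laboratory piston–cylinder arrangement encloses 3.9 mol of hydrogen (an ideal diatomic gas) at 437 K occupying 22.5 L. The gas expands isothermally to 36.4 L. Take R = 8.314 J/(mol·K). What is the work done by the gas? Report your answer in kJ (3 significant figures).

Isothermal: W = nRT ln(V₂/V₁).
W = (3.9)(8.314)(437) × ln(36.4/22.5)
  = 14170 × 0.4811
W_by_gas = 6816 J.

W ≈ 6.82 kJ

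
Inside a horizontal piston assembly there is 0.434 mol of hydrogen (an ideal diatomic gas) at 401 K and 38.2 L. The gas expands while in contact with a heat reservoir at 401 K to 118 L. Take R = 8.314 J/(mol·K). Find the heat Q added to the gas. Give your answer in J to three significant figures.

Q ≈ 1630 J

Isothermal ⇒ ΔU = 0, so Q = W = nRT ln(V₂/V₁).
Q = (0.434)(8.314)(401) ln(118/38.2) = 1447 × 1.128 = 1632 J.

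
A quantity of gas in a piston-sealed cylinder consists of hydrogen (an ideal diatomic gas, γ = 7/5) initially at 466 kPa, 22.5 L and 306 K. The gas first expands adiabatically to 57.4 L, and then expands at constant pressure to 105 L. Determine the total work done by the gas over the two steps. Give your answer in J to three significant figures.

Step 1 (adiabatic): W = (P₁V₁ − P₂V₂)/(γ−1) = (10485 − 7209)/0.4 = 8190 J.
After step 1: P = 125.6 kPa, V = 57.4 L, T = 210.4 K.
Step 2 (isobaric): W = PΔV = (125.6 kPa)(105 − 57.4 L) = 5978 J.
W_total = 8190 + 5978 = 14168 J.

W_total ≈ 14200 J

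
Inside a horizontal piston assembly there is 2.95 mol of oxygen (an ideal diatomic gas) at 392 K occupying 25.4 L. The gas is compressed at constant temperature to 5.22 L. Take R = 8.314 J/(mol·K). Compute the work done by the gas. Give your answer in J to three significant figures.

Isothermal: W = nRT ln(V₂/V₁).
W = (2.95)(8.314)(392) × ln(5.22/25.4)
  = 9614 × -1.582
W_by_gas = -15212 J.

W ≈ -15200 J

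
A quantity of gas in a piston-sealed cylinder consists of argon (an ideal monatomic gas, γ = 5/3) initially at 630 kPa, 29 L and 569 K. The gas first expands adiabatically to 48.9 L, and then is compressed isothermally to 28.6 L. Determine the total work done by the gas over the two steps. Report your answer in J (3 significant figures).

W_total ≈ 1140 J

Step 1 (adiabatic): W = (P₁V₁ − P₂V₂)/(γ−1) = (18270 − 12896)/0.667 = 8061 J.
After step 1: P = 263.7 kPa, V = 48.9 L, T = 401.6 K.
Step 2 (isothermal): W = P₁V₁ ln(V₂/V₁) = (12896) ln(28.6/48.9) = -6917 J.
W_total = 8061 − 6917 = 1143 J.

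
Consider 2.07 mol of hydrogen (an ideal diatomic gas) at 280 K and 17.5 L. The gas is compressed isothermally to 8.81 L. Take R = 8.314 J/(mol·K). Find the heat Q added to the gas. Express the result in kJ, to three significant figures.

Q ≈ -3.31 kJ

Isothermal ⇒ ΔU = 0, so Q = W = nRT ln(V₂/V₁).
Q = (2.07)(8.314)(280) ln(8.81/17.5) = 4819 × -0.6863 = -3307 J.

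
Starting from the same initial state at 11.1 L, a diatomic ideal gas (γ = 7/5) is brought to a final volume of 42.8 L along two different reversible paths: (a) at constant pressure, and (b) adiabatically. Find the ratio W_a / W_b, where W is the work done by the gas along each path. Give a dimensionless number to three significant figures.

W_a / W_b ≈ 2.74

Path (a) isobaric: W = P₁(V₂ − V₁) → W_a/(P₁V₁) = 2.856.
Path (b) adiabatic: W = P₁V₁(1 − (V₁/V₂)^(γ−1))/(γ−1) → W_b/(P₁V₁) = 1.043.
W_a / W_b = 2.856 / 1.043 = 2.738.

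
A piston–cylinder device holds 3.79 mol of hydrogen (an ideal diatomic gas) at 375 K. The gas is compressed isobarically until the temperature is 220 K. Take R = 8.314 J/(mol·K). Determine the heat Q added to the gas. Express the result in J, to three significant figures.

Isobaric: W = nRΔT = (3.79)(8.314)(-155) = -4884 J.
ΔU = nCᵥΔT with Cᵥ = 5R/2: ΔU = (3.79)(20.79)(-155) = -12210 J.
Q = ΔU + W = -12210 − 4884 = -17094 J.

Q ≈ -17100 J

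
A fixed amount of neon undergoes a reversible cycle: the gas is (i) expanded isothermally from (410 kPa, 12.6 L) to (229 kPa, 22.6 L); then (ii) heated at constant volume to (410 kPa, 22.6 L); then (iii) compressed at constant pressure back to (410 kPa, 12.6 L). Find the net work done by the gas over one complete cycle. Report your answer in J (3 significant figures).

W_net ≈ -1080 J

Leg (i): W = PᵢVᵢ ln(V_f/Vᵢ) = (5166) ln(22.6/12.6) = 3018 J.
Leg (ii): W = 0.
Leg (iii): W = PΔV = (410)(12.6 − 22.6) = -4100 J.
W_net = 3018 − 4100 = -1082 J.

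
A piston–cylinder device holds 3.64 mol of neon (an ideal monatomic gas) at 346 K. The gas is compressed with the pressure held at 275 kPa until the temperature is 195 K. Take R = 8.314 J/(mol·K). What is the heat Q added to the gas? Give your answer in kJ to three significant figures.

Q ≈ -11.4 kJ

Isobaric: W = nRΔT = (3.64)(8.314)(-151) = -4570 J.
ΔU = nCᵥΔT with Cᵥ = 3R/2: ΔU = (3.64)(12.47)(-151) = -6855 J.
Q = ΔU + W = -6855 − 4570 = -11424 J.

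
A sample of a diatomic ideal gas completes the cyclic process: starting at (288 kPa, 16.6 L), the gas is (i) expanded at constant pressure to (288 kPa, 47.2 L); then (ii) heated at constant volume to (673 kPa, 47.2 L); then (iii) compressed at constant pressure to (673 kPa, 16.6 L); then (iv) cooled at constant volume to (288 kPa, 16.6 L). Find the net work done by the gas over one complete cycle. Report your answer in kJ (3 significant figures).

W_net ≈ -11.8 kJ

Constant-volume legs do no work.
W(i) = (288)(47.2 − 16.6) = 8813 J; W(iii) = (673)(16.6 − 47.2) = -20594 J.
W_net = 8813 − 20594 = -11781 J (the counter-clockwise enclosed area).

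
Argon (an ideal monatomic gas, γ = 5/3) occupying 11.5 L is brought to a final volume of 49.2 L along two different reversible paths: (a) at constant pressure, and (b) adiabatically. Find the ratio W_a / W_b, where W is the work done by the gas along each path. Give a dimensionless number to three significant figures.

Path (a) isobaric: W = P₁(V₂ − V₁) → W_a/(P₁V₁) = 3.278.
Path (b) adiabatic: W = P₁V₁(1 − (V₁/V₂)^(γ−1))/(γ−1) → W_b/(P₁V₁) = 0.9308.
W_a / W_b = 3.278 / 0.9308 = 3.522.

W_a / W_b ≈ 3.52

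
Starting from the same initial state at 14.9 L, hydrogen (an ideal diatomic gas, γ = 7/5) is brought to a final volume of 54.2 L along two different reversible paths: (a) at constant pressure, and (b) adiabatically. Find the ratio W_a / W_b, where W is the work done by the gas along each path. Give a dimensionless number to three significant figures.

W_a / W_b ≈ 2.62

Path (a) isobaric: W = P₁(V₂ − V₁) → W_a/(P₁V₁) = 2.638.
Path (b) adiabatic: W = P₁V₁(1 − (V₁/V₂)^(γ−1))/(γ−1) → W_b/(P₁V₁) = 1.009.
W_a / W_b = 2.638 / 1.009 = 2.615.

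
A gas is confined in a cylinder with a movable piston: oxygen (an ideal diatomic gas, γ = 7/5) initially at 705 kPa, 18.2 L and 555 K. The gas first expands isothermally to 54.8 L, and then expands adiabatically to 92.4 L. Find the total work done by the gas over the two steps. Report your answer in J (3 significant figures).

Step 1 (isothermal): W = P₁V₁ ln(V₂/V₁) = (12831) ln(54.8/18.2) = 14143 J.
After step 1: P = 234.1 kPa, V = 54.8 L, T = 555 K.
Step 2 (adiabatic): W = (P₁V₁ − P₂V₂)/(γ−1) = (12831 − 10411)/0.4 = 6049 J.
W_total = 14143 + 6049 = 20193 J.

W_total ≈ 20200 J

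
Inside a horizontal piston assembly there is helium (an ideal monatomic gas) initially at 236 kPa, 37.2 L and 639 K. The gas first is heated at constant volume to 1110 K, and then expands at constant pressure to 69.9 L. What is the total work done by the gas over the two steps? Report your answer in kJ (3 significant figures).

W_total ≈ 13.4 kJ

Step 1 (isochoric): W = 0 (constant volume).
After step 1: P = 410 kPa (V unchanged).
Step 2 (isobaric): W = PΔV = (410 kPa)(69.9 − 37.2 L) = 13405 J.
W_total = 0 + 13405 = 13405 J.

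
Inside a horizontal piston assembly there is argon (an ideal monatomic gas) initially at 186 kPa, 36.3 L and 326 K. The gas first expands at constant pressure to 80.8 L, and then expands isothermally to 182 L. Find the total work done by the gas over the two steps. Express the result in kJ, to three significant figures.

Step 1 (isobaric): W = PΔV = (186 kPa)(80.8 − 36.3 L) = 8277 J.
After step 1: P = 186 kPa, V = 80.8 L, T = 725.6 K.
Step 2 (isothermal): W = P₁V₁ ln(V₂/V₁) = (15029) ln(182/80.8) = 12204 J.
W_total = 8277 + 12204 = 20481 J.

W_total ≈ 20.5 kJ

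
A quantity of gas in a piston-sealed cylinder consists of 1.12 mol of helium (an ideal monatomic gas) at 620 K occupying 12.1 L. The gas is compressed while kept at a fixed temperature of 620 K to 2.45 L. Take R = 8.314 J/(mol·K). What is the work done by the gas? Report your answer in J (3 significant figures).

W ≈ -9220 J

Isothermal: W = nRT ln(V₂/V₁).
W = (1.12)(8.314)(620) × ln(2.45/12.1)
  = 5773 × -1.597
W_by_gas = -9221 J.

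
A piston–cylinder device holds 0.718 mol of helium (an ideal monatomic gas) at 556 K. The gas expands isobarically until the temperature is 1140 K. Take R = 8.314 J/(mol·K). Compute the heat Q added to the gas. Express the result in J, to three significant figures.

Q ≈ 8720 J

Isobaric: W = nRΔT = (0.718)(8.314)(584) = 3486 J.
ΔU = nCᵥΔT with Cᵥ = 3R/2: ΔU = (0.718)(12.47)(584) = 5229 J.
Q = ΔU + W = 5229 + 3486 = 8715 J.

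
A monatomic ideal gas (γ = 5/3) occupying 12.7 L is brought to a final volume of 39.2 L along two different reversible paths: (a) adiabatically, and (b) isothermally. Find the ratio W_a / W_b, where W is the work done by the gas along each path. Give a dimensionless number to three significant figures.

W_a / W_b ≈ 0.703

Path (a) adiabatic: W = P₁V₁(1 − (V₁/V₂)^(γ−1))/(γ−1) → W_a/(P₁V₁) = 0.7924.
Path (b) isothermal: W = P₁V₁ ln(V₂/V₁) → W_b/(P₁V₁) = 1.127.
W_a / W_b = 0.7924 / 1.127 = 0.7031.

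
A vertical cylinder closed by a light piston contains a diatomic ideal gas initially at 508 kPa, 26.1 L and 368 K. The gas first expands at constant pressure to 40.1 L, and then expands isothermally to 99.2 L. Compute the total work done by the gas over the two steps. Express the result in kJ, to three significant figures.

W_total ≈ 25.6 kJ

Step 1 (isobaric): W = PΔV = (508 kPa)(40.1 − 26.1 L) = 7112 J.
After step 1: P = 508 kPa, V = 40.1 L, T = 565.4 K.
Step 2 (isothermal): W = P₁V₁ ln(V₂/V₁) = (20371) ln(99.2/40.1) = 18451 J.
W_total = 7112 + 18451 = 25563 J.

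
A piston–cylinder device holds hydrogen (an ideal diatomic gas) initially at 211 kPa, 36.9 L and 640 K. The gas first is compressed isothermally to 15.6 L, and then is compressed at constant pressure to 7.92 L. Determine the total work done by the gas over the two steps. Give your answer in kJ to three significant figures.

Step 1 (isothermal): W = P₁V₁ ln(V₂/V₁) = (7786) ln(15.6/36.9) = -6703 J.
After step 1: P = 499.1 kPa, V = 15.6 L, T = 640 K.
Step 2 (isobaric): W = PΔV = (499.1 kPa)(7.92 − 15.6 L) = -3833 J.
W_total = -6703 − 3833 = -10536 J.

W_total ≈ -10.5 kJ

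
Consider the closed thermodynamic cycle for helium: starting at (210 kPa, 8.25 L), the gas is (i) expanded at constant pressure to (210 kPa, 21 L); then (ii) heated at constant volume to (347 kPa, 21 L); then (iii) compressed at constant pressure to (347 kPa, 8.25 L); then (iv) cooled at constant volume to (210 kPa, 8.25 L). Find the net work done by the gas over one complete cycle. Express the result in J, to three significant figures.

W_net ≈ -1750 J

Constant-volume legs do no work.
W(i) = (210)(21 − 8.25) = 2678 J; W(iii) = (347)(8.25 − 21) = -4424 J.
W_net = 2678 − 4424 = -1747 J (the counter-clockwise enclosed area).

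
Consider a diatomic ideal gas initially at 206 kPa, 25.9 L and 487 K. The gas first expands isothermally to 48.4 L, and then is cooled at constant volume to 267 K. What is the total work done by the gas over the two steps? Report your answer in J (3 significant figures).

W_total ≈ 3340 J

Step 1 (isothermal): W = P₁V₁ ln(V₂/V₁) = (5335) ln(48.4/25.9) = 3336 J.
Step 2 (isochoric): W = 0 (constant volume).
W_total = 3336 + 0 = 3336 J.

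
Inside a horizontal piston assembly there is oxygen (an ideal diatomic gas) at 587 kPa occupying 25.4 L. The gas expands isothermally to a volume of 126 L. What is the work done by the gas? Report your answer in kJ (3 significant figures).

Isothermal: W = nRT ln(V₂/V₁) = P₁V₁ ln(V₂/V₁).
P₁V₁ = (587 kPa)(25.4 L) = 14910 J.
W = 14910 × ln(126/25.4) = 14910 × 1.602
W_by_gas = 23879 J.

W ≈ 23.9 kJ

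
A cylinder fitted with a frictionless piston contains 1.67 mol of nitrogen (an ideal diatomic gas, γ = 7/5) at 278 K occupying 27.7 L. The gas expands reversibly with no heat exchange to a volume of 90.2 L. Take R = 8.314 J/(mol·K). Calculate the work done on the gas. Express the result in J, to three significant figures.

Adiabatic: TV^(γ−1) = const with γ = 7/5.
T₂ = T₁ (V₁/V₂)^(γ−1) = 278 × (27.7/90.2)^0.4 = 278 × 0.6236 = 173.4 K.
W_by = nCᵥ(T₁ − T₂) = (1.67)(20.79)(278 − 173.4) = 3632 J.
Work on gas = −W_by = -3632 J.

W ≈ -3630 J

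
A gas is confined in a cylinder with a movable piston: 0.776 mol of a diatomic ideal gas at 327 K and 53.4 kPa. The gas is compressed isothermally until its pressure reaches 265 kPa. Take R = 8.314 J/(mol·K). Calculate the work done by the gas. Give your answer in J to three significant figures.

W ≈ -3380 J

Isothermal process: W = nRT ln(V₂/V₁) = nRT ln(P₁/P₂).
W = (0.776)(8.314)(327) × ln(53.4/265)
  = 2110 × ln(0.2015) = 2110 × -1.602
W_by_gas = -3380 J.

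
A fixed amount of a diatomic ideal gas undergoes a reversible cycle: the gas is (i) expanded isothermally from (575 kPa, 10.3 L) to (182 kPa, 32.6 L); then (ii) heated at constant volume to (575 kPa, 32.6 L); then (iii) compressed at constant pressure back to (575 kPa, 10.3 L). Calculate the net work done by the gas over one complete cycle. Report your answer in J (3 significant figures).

Leg (i): W = PᵢVᵢ ln(V_f/Vᵢ) = (5922) ln(32.6/10.3) = 6824 J.
Leg (ii): W = 0.
Leg (iii): W = PΔV = (575)(10.3 − 32.6) = -12822 J.
W_net = 6824 − 12822 = -5999 J.

W_net ≈ -6000 J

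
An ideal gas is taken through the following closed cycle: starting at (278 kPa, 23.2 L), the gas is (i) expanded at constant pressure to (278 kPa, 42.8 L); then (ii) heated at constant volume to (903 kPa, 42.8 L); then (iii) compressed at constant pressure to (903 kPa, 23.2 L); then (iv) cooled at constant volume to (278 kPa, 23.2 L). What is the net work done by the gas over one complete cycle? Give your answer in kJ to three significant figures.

W_net ≈ -12.2 kJ

Constant-volume legs do no work.
W(i) = (278)(42.8 − 23.2) = 5449 J; W(iii) = (903)(23.2 − 42.8) = -17699 J.
W_net = 5449 − 17699 = -12250 J (the counter-clockwise enclosed area).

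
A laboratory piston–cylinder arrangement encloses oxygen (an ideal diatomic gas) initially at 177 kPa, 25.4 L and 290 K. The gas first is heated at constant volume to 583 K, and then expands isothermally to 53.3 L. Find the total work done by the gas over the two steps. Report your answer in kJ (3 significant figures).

Step 1 (isochoric): W = 0 (constant volume).
After step 1: P = 355.8 kPa (V unchanged).
Step 2 (isothermal): W = P₁V₁ ln(V₂/V₁) = (9038) ln(53.3/25.4) = 6699 J.
W_total = 0 + 6699 = 6699 J.

W_total ≈ 6.70 kJ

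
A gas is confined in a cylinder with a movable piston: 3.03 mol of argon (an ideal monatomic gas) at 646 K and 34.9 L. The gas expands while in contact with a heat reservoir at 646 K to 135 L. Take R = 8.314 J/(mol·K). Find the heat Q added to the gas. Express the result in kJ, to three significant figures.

Q ≈ 22.0 kJ

Isothermal ⇒ ΔU = 0, so Q = W = nRT ln(V₂/V₁).
Q = (3.03)(8.314)(646) ln(135/34.9) = 16274 × 1.353 = 22015 J.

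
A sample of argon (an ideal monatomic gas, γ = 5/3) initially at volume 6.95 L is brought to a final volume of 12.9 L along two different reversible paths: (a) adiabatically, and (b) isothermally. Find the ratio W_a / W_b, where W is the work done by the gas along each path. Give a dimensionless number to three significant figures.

Path (a) adiabatic: W = P₁V₁(1 − (V₁/V₂)^(γ−1))/(γ−1) → W_a/(P₁V₁) = 0.5068.
Path (b) isothermal: W = P₁V₁ ln(V₂/V₁) → W_b/(P₁V₁) = 0.6185.
W_a / W_b = 0.5068 / 0.6185 = 0.8195.

W_a / W_b ≈ 0.819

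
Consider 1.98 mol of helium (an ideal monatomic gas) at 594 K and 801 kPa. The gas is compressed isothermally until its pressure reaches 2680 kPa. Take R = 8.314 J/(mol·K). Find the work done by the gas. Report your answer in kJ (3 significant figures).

W ≈ -11.8 kJ

Isothermal process: W = nRT ln(V₂/V₁) = nRT ln(P₁/P₂).
W = (1.98)(8.314)(594) × ln(801/2680)
  = 9778 × ln(0.2989) = 9778 × -1.208
W_by_gas = -11809 J.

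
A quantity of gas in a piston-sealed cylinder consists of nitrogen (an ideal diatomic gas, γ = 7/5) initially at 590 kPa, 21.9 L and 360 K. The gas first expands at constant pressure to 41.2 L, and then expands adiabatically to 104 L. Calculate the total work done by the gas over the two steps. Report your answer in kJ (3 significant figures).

Step 1 (isobaric): W = PΔV = (590 kPa)(41.2 − 21.9 L) = 11387 J.
After step 1: P = 590 kPa, V = 41.2 L, T = 677.3 K.
Step 2 (adiabatic): W = (P₁V₁ − P₂V₂)/(γ−1) = (24308 − 16784)/0.4 = 18810 J.
W_total = 11387 + 18810 = 30197 J.

W_total ≈ 30.2 kJ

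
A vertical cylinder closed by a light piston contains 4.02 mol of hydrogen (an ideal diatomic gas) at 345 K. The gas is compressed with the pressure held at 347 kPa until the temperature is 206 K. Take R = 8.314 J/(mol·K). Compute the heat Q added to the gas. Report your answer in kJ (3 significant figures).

Q ≈ -16.3 kJ

Isobaric: W = nRΔT = (4.02)(8.314)(-139) = -4646 J.
ΔU = nCᵥΔT with Cᵥ = 5R/2: ΔU = (4.02)(20.79)(-139) = -11614 J.
Q = ΔU + W = -11614 − 4646 = -16260 J.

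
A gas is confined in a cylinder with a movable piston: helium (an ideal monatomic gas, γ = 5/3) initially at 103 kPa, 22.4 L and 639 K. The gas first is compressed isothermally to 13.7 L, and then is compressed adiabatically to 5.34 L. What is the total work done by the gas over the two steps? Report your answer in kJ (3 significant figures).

Step 1 (isothermal): W = P₁V₁ ln(V₂/V₁) = (2307) ln(13.7/22.4) = -1134 J.
After step 1: P = 168.4 kPa, V = 13.7 L, T = 639 K.
Step 2 (adiabatic): W = (P₁V₁ − P₂V₂)/(γ−1) = (2307 − 4324)/0.667 = -3025 J.
W_total = -1134 − 3025 = -4159 J.

W_total ≈ -4.16 kJ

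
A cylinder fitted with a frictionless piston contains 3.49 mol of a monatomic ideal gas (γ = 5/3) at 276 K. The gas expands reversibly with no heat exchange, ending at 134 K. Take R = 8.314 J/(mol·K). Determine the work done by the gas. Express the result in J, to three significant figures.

Adiabatic ⇒ Q = 0, so W_by = −ΔU = nCᵥ(T₁ − T₂).
Cᵥ = 3R/2 = 12.47 J/(mol·K).
W = (3.49)(12.47)(276 − 134) = 6180 J.

W ≈ 6180 J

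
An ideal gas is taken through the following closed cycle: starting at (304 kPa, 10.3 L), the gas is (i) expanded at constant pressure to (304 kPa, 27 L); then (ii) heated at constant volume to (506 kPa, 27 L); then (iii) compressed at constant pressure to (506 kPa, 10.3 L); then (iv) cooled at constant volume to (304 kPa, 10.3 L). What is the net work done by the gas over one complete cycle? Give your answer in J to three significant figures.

W_net ≈ -3370 J

Constant-volume legs do no work.
W(i) = (304)(27 − 10.3) = 5077 J; W(iii) = (506)(10.3 − 27) = -8450 J.
W_net = 5077 − 8450 = -3373 J (the counter-clockwise enclosed area).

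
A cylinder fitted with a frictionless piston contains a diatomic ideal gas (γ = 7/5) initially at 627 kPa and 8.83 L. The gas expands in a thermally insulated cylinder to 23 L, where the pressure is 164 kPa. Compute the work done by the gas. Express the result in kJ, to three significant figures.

W ≈ 4.41 kJ

Adiabatic: W = (P₁V₁ − P₂V₂)/(γ − 1) with γ = 7/5.
P₁V₁ = 5536 J, P₂V₂ = 3772 J.
W = (5536 − 3772) / 0.4 = 4411 J.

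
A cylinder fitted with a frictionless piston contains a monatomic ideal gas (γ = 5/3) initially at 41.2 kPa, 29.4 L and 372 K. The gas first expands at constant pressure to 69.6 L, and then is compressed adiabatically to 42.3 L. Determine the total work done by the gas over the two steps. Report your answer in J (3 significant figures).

Step 1 (isobaric): W = PΔV = (41.2 kPa)(69.6 − 29.4 L) = 1656 J.
After step 1: P = 41.2 kPa, V = 69.6 L, T = 880.7 K.
Step 2 (adiabatic): W = (P₁V₁ − P₂V₂)/(γ−1) = (2868 − 3997)/0.667 = -1694 J.
W_total = 1656 − 1694 = -37.31 J.

W_total ≈ -37.3 J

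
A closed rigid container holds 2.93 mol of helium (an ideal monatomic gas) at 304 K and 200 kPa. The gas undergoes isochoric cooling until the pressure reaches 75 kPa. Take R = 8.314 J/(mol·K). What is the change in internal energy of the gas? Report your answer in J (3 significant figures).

ΔU ≈ -6940 J

Constant volume ⇒ W = 0, so Q = ΔU = nCᵥΔT with Cᵥ = 3R/2 = 12.47 J/(mol·K).
At constant V, T₂/T₁ = P₂/P₁ ⇒ ΔT = T₁(P₂/P₁ − 1) = 304·(75/200 − 1) = -190 K.
ΔU = (2.93)(12.47)(-190) = -6943 J.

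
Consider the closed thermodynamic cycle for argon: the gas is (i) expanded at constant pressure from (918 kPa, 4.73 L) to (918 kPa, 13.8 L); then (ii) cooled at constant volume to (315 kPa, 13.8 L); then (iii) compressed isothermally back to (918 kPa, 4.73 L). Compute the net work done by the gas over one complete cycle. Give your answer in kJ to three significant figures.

Leg (i): W = PΔV = (918)(13.8 − 4.73) = 8326 J.
Leg (ii): W = 0.
Leg (iii): W = PᵢVᵢ ln(V_f/Vᵢ) = (4347) ln(4.73/13.8) = -4655 J.
W_net = 8326 − 4655 = 3672 J.

W_net ≈ 3.67 kJ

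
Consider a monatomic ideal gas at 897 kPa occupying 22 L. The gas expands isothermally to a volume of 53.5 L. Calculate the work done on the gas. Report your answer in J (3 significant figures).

Isothermal: W = nRT ln(V₂/V₁) = P₁V₁ ln(V₂/V₁).
P₁V₁ = (897 kPa)(22 L) = 19734 J.
W = 19734 × ln(53.5/22) = 19734 × 0.8886
W_by_gas = 17536 J; work on gas = −W_by = -17536 J.

W ≈ -17500 J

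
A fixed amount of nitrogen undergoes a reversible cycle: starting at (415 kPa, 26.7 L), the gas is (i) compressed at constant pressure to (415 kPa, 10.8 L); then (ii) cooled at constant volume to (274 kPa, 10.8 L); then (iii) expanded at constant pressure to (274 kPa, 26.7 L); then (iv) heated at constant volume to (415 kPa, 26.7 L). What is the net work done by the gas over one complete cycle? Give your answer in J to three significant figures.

Constant-volume legs do no work.
W(i) = (415)(10.8 − 26.7) = -6598 J; W(iii) = (274)(26.7 − 10.8) = 4357 J.
W_net = -6598 + 4357 = -2242 J (the counter-clockwise enclosed area).

W_net ≈ -2240 J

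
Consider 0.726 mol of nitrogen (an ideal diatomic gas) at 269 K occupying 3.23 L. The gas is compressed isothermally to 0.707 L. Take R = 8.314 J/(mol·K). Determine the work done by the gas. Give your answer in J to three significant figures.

W ≈ -2470 J

Isothermal: W = nRT ln(V₂/V₁).
W = (0.726)(8.314)(269) × ln(0.707/3.23)
  = 1624 × -1.519
W_by_gas = -2467 J.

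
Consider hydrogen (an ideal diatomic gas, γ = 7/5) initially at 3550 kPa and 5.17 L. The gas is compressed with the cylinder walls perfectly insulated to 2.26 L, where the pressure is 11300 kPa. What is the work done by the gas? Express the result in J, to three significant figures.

W ≈ -18000 J

Adiabatic: W = (P₁V₁ − P₂V₂)/(γ − 1) with γ = 7/5.
P₁V₁ = 18354 J, P₂V₂ = 25538 J.
W = (18354 − 25538) / 0.4 = -17961 J.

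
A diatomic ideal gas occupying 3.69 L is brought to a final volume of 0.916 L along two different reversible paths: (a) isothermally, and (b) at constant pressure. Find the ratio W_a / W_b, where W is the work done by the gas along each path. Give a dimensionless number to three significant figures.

W_a / W_b ≈ 1.85

Path (a) isothermal: W = P₁V₁ ln(V₂/V₁) → W_a/(P₁V₁) = -1.393.
Path (b) isobaric: W = P₁(V₂ − V₁) → W_b/(P₁V₁) = -0.7518.
W_a / W_b = -1.393 / -0.7518 = 1.853.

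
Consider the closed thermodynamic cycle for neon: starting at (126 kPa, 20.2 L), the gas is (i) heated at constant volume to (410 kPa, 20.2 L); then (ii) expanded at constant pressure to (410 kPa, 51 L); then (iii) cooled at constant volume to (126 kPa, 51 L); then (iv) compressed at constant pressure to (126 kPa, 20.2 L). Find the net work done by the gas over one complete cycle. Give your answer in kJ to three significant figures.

Constant-volume legs do no work.
W(ii) = (410)(51 − 20.2) = 12628 J; W(iv) = (126)(20.2 − 51) = -3881 J.
W_net = 12628 − 3881 = 8747 J (the clockwise enclosed area).

W_net ≈ 8.75 kJ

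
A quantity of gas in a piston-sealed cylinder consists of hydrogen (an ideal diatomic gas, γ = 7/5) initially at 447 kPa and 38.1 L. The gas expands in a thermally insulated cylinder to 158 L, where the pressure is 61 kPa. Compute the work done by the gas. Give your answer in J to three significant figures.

W ≈ 18500 J

Adiabatic: W = (P₁V₁ − P₂V₂)/(γ − 1) with γ = 7/5.
P₁V₁ = 17031 J, P₂V₂ = 9638 J.
W = (17031 − 9638) / 0.4 = 18482 J.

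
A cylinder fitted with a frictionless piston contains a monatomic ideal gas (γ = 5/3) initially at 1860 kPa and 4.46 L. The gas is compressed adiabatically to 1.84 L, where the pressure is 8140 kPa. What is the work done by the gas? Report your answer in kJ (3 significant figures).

W ≈ -10.0 kJ

Adiabatic: W = (P₁V₁ − P₂V₂)/(γ − 1) with γ = 5/3.
P₁V₁ = 8296 J, P₂V₂ = 14978 J.
W = (8296 − 14978) / 0.6667 = -10023 J.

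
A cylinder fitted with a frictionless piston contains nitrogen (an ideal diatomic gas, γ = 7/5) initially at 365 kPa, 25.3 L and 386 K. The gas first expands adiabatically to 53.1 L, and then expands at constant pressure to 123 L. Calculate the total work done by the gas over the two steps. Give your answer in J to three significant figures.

Step 1 (adiabatic): W = (P₁V₁ − P₂V₂)/(γ−1) = (9234 − 6865)/0.4 = 5924 J.
After step 1: P = 129.3 kPa, V = 53.1 L, T = 286.9 K.
Step 2 (isobaric): W = PΔV = (129.3 kPa)(123 − 53.1 L) = 9037 J.
W_total = 5924 + 9037 = 14961 J.

W_total ≈ 15000 J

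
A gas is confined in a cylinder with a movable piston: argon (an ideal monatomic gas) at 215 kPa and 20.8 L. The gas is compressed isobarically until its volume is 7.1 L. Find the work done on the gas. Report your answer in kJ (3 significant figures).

W ≈ 2.95 kJ

Isobaric: W = P ΔV.
W = (215 kPa)(7.1 − 20.8 L) = (215)(-13.7) = -2946 J.
Work on gas = −W_by = 2946 J.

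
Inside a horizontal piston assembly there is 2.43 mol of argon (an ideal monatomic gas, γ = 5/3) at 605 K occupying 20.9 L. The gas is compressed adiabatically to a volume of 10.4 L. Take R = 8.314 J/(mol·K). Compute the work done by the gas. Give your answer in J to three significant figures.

Adiabatic: TV^(γ−1) = const with γ = 5/3.
T₂ = T₁ (V₁/V₂)^(γ−1) = 605 × (20.9/10.4)^0.667 = 605 × 1.592 = 963.5 K.
W_by = nCᵥ(T₁ − T₂) = (2.43)(12.47)(605 − 963.5) = -10863 J.

W ≈ -10900 J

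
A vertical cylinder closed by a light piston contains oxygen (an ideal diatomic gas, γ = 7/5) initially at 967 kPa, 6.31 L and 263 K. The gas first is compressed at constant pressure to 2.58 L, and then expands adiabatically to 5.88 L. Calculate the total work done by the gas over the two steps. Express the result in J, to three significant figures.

W_total ≈ -1860 J

Step 1 (isobaric): W = PΔV = (967 kPa)(2.58 − 6.31 L) = -3607 J.
After step 1: P = 967 kPa, V = 2.58 L, T = 107.5 K.
Step 2 (adiabatic): W = (P₁V₁ − P₂V₂)/(γ−1) = (2495 − 1794)/0.4 = 1751 J.
W_total = -3607 + 1751 = -1856 J.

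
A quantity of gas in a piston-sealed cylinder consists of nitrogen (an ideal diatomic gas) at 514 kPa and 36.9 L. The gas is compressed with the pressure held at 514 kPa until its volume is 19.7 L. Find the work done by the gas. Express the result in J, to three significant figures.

W ≈ -8840 J

Isobaric: W = P ΔV.
W = (514 kPa)(19.7 − 36.9 L) = (514)(-17.2) = -8841 J.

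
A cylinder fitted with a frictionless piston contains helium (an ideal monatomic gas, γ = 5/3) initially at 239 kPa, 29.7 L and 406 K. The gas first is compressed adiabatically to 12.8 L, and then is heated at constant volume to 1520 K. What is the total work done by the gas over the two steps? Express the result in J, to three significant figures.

W_total ≈ -8010 J

Step 1 (adiabatic): W = (P₁V₁ − P₂V₂)/(γ−1) = (7098 − 12441)/0.667 = -8014 J.
Step 2 (isochoric): W = 0 (constant volume).
W_total = -8014 + 0 = -8014 J.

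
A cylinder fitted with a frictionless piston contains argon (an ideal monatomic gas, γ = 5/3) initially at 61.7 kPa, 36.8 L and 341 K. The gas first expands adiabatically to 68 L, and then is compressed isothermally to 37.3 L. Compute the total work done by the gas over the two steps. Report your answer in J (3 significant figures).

W_total ≈ 239 J

Step 1 (adiabatic): W = (P₁V₁ − P₂V₂)/(γ−1) = (2271 − 1508)/0.667 = 1144 J.
After step 1: P = 22.17 kPa, V = 68 L, T = 226.5 K.
Step 2 (isothermal): W = P₁V₁ ln(V₂/V₁) = (1508) ln(37.3/68) = -905.5 J.
W_total = 1144 − 905.5 = 238.6 J.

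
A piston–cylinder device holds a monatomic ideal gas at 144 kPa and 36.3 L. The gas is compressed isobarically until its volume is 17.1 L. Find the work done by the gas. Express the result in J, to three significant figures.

Isobaric: W = P ΔV.
W = (144 kPa)(17.1 − 36.3 L) = (144)(-19.2) = -2765 J.

W ≈ -2760 J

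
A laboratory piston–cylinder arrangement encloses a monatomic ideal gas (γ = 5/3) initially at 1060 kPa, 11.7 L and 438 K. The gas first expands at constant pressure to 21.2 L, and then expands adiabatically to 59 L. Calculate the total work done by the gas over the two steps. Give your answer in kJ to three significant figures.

Step 1 (isobaric): W = PΔV = (1060 kPa)(21.2 − 11.7 L) = 10070 J.
After step 1: P = 1060 kPa, V = 21.2 L, T = 793.6 K.
Step 2 (adiabatic): W = (P₁V₁ − P₂V₂)/(γ−1) = (22472 − 11358)/0.667 = 16671 J.
W_total = 10070 + 16671 = 26741 J.

W_total ≈ 26.7 kJ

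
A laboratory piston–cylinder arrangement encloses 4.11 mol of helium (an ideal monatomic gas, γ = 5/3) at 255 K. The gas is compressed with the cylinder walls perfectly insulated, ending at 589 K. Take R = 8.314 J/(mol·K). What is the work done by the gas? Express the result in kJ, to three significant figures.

Adiabatic ⇒ Q = 0, so W_by = −ΔU = nCᵥ(T₁ − T₂).
Cᵥ = 3R/2 = 12.47 J/(mol·K).
W = (4.11)(12.47)(255 − 589) = -17119 J.

W ≈ -17.1 kJ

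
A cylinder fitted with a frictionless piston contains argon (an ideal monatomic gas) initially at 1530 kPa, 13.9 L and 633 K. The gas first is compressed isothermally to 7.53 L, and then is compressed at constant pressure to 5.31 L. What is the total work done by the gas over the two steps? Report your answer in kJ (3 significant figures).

Step 1 (isothermal): W = P₁V₁ ln(V₂/V₁) = (21267) ln(7.53/13.9) = -13037 J.
After step 1: P = 2824 kPa, V = 7.53 L, T = 633 K.
Step 2 (isobaric): W = PΔV = (2824 kPa)(5.31 − 7.53 L) = -6270 J.
W_total = -13037 − 6270 = -19306 J.

W_total ≈ -19.3 kJ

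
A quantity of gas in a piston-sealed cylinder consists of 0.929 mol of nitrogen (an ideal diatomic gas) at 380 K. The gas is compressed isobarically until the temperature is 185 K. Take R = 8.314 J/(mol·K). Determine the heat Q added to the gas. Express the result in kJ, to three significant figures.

Q ≈ -5.27 kJ

Isobaric: W = nRΔT = (0.929)(8.314)(-195) = -1506 J.
ΔU = nCᵥΔT with Cᵥ = 5R/2: ΔU = (0.929)(20.79)(-195) = -3765 J.
Q = ΔU + W = -3765 − 1506 = -5271 J.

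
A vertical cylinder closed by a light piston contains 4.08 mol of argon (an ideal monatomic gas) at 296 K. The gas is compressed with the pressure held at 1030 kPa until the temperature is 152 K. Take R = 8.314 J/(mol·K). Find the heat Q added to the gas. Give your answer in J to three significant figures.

Q ≈ -12200 J

Isobaric: W = nRΔT = (4.08)(8.314)(-144) = -4885 J.
ΔU = nCᵥΔT with Cᵥ = 3R/2: ΔU = (4.08)(12.47)(-144) = -7327 J.
Q = ΔU + W = -7327 − 4885 = -12212 J.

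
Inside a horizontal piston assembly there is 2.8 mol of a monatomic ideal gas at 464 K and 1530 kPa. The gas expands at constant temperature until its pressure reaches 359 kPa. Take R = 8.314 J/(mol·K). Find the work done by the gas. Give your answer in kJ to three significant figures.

W ≈ 15.7 kJ

Isothermal process: W = nRT ln(V₂/V₁) = nRT ln(P₁/P₂).
W = (2.8)(8.314)(464) × ln(1530/359)
  = 10802 × ln(4.262) = 10802 × 1.45
W_by_gas = 15659 J.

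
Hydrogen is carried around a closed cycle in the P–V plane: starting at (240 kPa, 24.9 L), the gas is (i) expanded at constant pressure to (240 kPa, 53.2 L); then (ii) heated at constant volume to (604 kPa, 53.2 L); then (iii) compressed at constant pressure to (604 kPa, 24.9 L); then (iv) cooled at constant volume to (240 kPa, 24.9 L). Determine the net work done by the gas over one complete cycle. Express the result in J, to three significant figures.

W_net ≈ -10300 J

Constant-volume legs do no work.
W(i) = (240)(53.2 − 24.9) = 6792 J; W(iii) = (604)(24.9 − 53.2) = -17093 J.
W_net = 6792 − 17093 = -10301 J (the counter-clockwise enclosed area).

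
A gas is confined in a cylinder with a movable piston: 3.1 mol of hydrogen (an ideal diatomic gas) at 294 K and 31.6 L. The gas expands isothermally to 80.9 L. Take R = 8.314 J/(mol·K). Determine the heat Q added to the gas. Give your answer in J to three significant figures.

Isothermal ⇒ ΔU = 0, so Q = W = nRT ln(V₂/V₁).
Q = (3.1)(8.314)(294) ln(80.9/31.6) = 7577 × 0.9401 = 7123 J.

Q ≈ 7120 J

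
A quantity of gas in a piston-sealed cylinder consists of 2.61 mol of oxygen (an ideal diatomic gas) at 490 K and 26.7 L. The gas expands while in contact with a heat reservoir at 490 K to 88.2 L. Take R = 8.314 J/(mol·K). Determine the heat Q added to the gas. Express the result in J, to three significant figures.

Isothermal ⇒ ΔU = 0, so Q = W = nRT ln(V₂/V₁).
Q = (2.61)(8.314)(490) ln(88.2/26.7) = 10633 × 1.195 = 12706 J.

Q ≈ 12700 J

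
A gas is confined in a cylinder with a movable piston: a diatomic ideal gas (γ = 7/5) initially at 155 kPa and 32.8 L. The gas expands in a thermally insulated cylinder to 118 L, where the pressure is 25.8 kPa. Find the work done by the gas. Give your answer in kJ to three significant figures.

W ≈ 5.10 kJ

Adiabatic: W = (P₁V₁ − P₂V₂)/(γ − 1) with γ = 7/5.
P₁V₁ = 5084 J, P₂V₂ = 3044 J.
W = (5084 − 3044) / 0.4 = 5099 J.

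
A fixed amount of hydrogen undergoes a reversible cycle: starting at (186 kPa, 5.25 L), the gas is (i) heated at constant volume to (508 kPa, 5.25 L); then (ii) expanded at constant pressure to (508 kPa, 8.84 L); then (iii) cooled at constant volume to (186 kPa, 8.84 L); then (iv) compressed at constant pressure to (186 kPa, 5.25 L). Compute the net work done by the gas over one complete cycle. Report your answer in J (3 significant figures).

W_net ≈ 1160 J

Constant-volume legs do no work.
W(ii) = (508)(8.84 − 5.25) = 1824 J; W(iv) = (186)(5.25 − 8.84) = -667.7 J.
W_net = 1824 − 667.7 = 1156 J (the clockwise enclosed area).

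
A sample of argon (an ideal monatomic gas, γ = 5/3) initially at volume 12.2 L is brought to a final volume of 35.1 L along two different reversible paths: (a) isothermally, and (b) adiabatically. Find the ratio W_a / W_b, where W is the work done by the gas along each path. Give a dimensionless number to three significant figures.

W_a / W_b ≈ 1.39

Path (a) isothermal: W = P₁V₁ ln(V₂/V₁) → W_a/(P₁V₁) = 1.057.
Path (b) adiabatic: W = P₁V₁(1 − (V₁/V₂)^(γ−1))/(γ−1) → W_b/(P₁V₁) = 0.7585.
W_a / W_b = 1.057 / 0.7585 = 1.393.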